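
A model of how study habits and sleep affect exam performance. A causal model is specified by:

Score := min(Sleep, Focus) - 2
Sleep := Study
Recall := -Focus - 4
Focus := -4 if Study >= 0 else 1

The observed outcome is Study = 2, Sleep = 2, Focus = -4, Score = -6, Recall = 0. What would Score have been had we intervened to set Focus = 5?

The intervention breaks the incoming arrows to Focus: Focus := -4 if Study >= 0 else 1 no longer applies, and Focus = 5.
Sleep = Study  [with Study=2]  = 2
Score = min(Sleep, Focus) - 2  [with Sleep=2, Focus=5]  = 0

0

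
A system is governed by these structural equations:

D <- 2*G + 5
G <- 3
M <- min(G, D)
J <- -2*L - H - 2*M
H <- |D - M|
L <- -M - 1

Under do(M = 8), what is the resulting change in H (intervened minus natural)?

The intervention breaks the incoming arrows to M: M <- min(G, D) no longer applies, and M = 8.
D = 2*G + 5  [with G=3]  = 11
H = |D - M|  [with D=11, M=8]  = 3
Without intervention: D = 2*G + 5  [with G=3]  = 11; M = min(G, D)  [with G=3, D=11]  = 3; H = |D - M|  [with D=11, M=3]  = 8.
Change = 3 − 8 = -5.

-5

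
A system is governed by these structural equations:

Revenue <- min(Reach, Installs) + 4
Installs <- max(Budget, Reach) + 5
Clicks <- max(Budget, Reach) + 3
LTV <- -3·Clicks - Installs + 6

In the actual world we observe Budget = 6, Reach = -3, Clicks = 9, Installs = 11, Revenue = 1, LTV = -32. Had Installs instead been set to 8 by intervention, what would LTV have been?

-29

Under do(Installs=8), the mechanism Installs <- max(Budget, Reach) + 5 is discarded; Installs is fixed at 8.
Clicks = max(Budget, Reach) + 3  [with Budget=6, Reach=-3]  = 9
LTV = -3·Clicks - Installs + 6  [with Clicks=9, Installs=8]  = -29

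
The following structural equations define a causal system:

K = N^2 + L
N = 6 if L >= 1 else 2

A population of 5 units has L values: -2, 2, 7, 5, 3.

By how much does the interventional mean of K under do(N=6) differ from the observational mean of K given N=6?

The intervention sets N=6 in all 5 units regardless of L. Recomputing K per unit gives 34, 38, 43, 41, 39; average 39.
Conditioning on N=6 selects the 4 unit(s) with L ∈ {2, 7, 5, 3}. Their K values: 38, 43, 41, 39. Mean = 40.25.
Difference = 39 − 40.25 = -1.25.

-1.25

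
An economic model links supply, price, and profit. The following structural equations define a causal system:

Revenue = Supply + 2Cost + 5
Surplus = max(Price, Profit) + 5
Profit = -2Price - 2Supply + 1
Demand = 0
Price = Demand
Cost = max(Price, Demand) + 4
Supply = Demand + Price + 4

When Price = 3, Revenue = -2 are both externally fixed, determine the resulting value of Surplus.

8

The joint intervention fixes Price = 3, Revenue = -2, removing each variable's own equation.
Supply = Demand + Price + 4  [with Demand=0, Price=3]  = 7
Profit = -2Price - 2Supply + 1  [with Price=3, Supply=7]  = -19
Surplus = max(Price, Profit) + 5  [with Price=3, Profit=-19]  = 8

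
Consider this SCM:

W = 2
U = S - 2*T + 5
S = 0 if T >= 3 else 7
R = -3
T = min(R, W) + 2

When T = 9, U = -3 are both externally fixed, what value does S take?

The joint intervention fixes T = 9, U = -3, removing each variable's own equation.
S = 0 if T >= 3 else 7  [with T=9]  = 0

0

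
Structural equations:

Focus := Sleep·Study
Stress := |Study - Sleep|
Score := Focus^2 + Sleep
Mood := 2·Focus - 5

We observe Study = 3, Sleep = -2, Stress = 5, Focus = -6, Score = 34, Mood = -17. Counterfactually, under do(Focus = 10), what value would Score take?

98

Intervening sets Focus = 10 and removes its equation (Focus := Sleep·Study).
Score = Focus^2 + Sleep  [with Focus=10, Sleep=-2]  = 98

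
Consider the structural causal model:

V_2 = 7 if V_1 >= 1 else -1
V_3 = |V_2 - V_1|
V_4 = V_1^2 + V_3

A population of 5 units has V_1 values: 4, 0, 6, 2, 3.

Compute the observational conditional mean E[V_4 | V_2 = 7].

Conditioning on V_2=7 selects the 4 unit(s) with V_1 ∈ {4, 6, 2, 3}. Their V_4 values: 19, 37, 9, 13. Mean = 19.5.

19.5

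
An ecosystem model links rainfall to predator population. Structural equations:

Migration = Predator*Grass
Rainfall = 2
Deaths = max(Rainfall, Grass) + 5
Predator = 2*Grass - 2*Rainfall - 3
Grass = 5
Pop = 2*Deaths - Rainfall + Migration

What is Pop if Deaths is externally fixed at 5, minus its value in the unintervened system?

Under do(Deaths=5), the mechanism Deaths = max(Rainfall, Grass) + 5 is discarded; Deaths is fixed at 5.
Predator = 2*Grass - 2*Rainfall - 3  [with Grass=5, Rainfall=2]  = 3
Migration = Predator*Grass  [with Predator=3, Grass=5]  = 15
Pop = 2*Deaths - Rainfall + Migration  [with Deaths=5, Rainfall=2, Migration=15]  = 23
Without intervention: Predator = 2*Grass - 2*Rainfall - 3  [with Grass=5, Rainfall=2]  = 3; Deaths = max(Rainfall, Grass) + 5  [with Rainfall=2, Grass=5]  = 10; Migration = Predator*Grass  [with Predator=3, Grass=5]  = 15; Pop = 2*Deaths - Rainfall + Migration  [with Deaths=10, Rainfall=2, Migration=15]  = 33.
Change = 23 − 33 = -10.

-10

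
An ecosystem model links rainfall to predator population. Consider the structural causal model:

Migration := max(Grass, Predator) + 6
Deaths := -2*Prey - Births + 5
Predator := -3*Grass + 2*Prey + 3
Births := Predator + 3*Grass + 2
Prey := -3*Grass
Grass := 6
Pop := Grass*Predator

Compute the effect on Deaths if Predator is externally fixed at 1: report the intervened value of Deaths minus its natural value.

do(Predator=1) replaces the equation Predator := -3*Grass + 2*Prey + 3 with the constant Predator = 1.
Prey = -3*Grass  [with Grass=6]  = -18
Births = Predator + 3*Grass + 2  [with Predator=1, Grass=6]  = 21
Deaths = -2*Prey - Births + 5  [with Prey=-18, Births=21]  = 20
Without intervention: Prey = -3*Grass  [with Grass=6]  = -18; Predator = -3*Grass + 2*Prey + 3  [with Grass=6, Prey=-18]  = -51; Births = Predator + 3*Grass + 2  [with Predator=-51, Grass=6]  = -31; Deaths = -2*Prey - Births + 5  [with Prey=-18, Births=-31]  = 72.
Change = 20 − 72 = -52.

-52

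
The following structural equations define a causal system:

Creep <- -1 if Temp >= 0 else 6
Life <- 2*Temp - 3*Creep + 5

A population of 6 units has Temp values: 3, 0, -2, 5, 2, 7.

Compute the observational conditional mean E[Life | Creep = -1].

14.8

Conditioning on Creep=-1 selects the 5 unit(s) with Temp ∈ {3, 0, 5, 2, 7}. Their Life values: 14, 8, 18, 12, 22. Mean = 14.8.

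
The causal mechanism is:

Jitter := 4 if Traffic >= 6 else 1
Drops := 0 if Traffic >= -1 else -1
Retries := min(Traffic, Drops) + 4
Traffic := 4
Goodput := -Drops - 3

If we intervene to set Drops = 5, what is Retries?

8

The intervention breaks the incoming arrows to Drops: Drops := 0 if Traffic >= -1 else -1 no longer applies, and Drops = 5.
Retries = min(Traffic, Drops) + 4  [with Traffic=4, Drops=5]  = 8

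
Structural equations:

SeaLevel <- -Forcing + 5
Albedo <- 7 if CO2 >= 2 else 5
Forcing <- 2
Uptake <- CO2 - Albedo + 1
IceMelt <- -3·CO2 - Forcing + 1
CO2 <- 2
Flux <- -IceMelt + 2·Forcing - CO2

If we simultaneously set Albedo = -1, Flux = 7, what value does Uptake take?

Setting Albedo = -1, Flux = 7 by intervention discards those variables' equations.
Uptake = CO2 - Albedo + 1  [with CO2=2, Albedo=-1]  = 4

4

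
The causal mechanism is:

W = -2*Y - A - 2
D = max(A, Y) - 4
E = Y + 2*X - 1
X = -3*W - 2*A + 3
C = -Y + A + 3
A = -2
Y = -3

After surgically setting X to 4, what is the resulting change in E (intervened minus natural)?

The intervention breaks the incoming arrows to X: X = -3*W - 2*A + 3 no longer applies, and X = 4.
E = Y + 2*X - 1  [with Y=-3, X=4]  = 4
Without intervention: W = -2*Y - A - 2  [with Y=-3, A=-2]  = 6; X = -3*W - 2*A + 3  [with W=6, A=-2]  = -11; E = Y + 2*X - 1  [with Y=-3, X=-11]  = -26.
Change = 4 − (-26) = 30.

30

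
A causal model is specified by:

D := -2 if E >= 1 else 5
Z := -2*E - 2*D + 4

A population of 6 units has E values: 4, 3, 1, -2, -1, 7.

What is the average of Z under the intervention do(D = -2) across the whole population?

The intervention sets D=-2 in all 6 units regardless of E. Recomputing Z per unit gives 0, 2, 6, 12, 10, -6; average 4.

4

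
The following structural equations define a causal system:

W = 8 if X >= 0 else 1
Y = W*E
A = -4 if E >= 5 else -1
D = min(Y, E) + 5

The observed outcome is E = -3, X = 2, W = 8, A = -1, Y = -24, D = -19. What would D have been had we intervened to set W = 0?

2

The intervention breaks the incoming arrows to W: W = 8 if X >= 0 else 1 no longer applies, and W = 0.
Y = W*E  [with W=0, E=-3]  = 0
D = min(Y, E) + 5  [with Y=0, E=-3]  = 2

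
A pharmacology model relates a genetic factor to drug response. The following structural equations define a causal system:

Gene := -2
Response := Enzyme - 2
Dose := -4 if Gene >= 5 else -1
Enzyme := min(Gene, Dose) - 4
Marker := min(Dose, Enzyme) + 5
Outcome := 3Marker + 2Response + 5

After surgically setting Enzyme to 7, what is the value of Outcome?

27

The intervention breaks the incoming arrows to Enzyme: Enzyme := min(Gene, Dose) - 4 no longer applies, and Enzyme = 7.
Dose = -4 if Gene >= 5 else -1  [with Gene=-2]  = -1
Marker = min(Dose, Enzyme) + 5  [with Dose=-1, Enzyme=7]  = 4
Response = Enzyme - 2  [with Enzyme=7]  = 5
Outcome = 3Marker + 2Response + 5  [with Marker=4, Response=5]  = 27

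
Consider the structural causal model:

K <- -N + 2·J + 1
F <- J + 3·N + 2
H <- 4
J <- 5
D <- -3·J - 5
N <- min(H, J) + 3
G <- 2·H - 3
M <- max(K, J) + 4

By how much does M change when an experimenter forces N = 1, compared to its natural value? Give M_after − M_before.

The intervention breaks the incoming arrows to N: N <- min(H, J) + 3 no longer applies, and N = 1.
K = -N + 2·J + 1  [with N=1, J=5]  = 10
M = max(K, J) + 4  [with K=10, J=5]  = 14
Without intervention: N = min(H, J) + 3  [with H=4, J=5]  = 7; K = -N + 2·J + 1  [with N=7, J=5]  = 4; M = max(K, J) + 4  [with K=4, J=5]  = 9.
Change = 14 − 9 = 5.

5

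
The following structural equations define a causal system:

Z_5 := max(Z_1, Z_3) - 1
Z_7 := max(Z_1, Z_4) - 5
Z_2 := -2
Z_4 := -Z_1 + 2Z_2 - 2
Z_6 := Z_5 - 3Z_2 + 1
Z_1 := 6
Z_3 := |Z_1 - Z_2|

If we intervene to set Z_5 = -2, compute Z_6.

5

The intervention breaks the incoming arrows to Z_5: Z_5 := max(Z_1, Z_3) - 1 no longer applies, and Z_5 = -2.
Z_6 = Z_5 - 3Z_2 + 1  [with Z_5=-2, Z_2=-2]  = 5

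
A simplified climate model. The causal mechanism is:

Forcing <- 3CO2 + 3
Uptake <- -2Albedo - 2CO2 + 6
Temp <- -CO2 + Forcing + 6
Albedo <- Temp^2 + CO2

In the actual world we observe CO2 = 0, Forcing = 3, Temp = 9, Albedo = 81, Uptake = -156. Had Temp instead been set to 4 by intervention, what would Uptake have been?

do(Temp=4) replaces the equation Temp <- -CO2 + Forcing + 6 with the constant Temp = 4.
Albedo = Temp^2 + CO2  [with Temp=4, CO2=0]  = 16
Uptake = -2Albedo - 2CO2 + 6  [with Albedo=16, CO2=0]  = -26

-26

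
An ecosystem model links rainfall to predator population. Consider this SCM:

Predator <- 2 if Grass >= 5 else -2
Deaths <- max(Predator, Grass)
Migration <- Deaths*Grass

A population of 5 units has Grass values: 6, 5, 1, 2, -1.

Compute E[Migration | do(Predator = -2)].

13.4

Every unit gets Predator=-2 under the intervention. Migration values become 36, 25, 1, 4, 1; E[Migration|do(Predator=-2)] = 13.4.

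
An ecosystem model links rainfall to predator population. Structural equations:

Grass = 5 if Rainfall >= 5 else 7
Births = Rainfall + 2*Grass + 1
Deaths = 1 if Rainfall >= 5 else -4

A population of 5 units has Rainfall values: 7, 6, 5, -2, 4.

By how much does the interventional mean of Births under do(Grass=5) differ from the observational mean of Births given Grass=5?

-2

do(Grass=5) breaks Grass's dependence on Rainfall. With Grass=5 fixed, Births across the units is 18, 17, 16, 9, 15, mean 15.
Conditioning on Grass=5 selects the 3 unit(s) with Rainfall ∈ {7, 6, 5}. Their Births values: 18, 17, 16. Mean = 17.
Difference = 15 − 17 = -2.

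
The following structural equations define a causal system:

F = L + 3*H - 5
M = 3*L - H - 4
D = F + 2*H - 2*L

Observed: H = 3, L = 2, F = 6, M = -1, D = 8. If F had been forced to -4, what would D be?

do(F=-4) replaces the equation F = L + 3*H - 5 with the constant F = -4.
D = F + 2*H - 2*L  [with F=-4, H=3, L=2]  = -2

-2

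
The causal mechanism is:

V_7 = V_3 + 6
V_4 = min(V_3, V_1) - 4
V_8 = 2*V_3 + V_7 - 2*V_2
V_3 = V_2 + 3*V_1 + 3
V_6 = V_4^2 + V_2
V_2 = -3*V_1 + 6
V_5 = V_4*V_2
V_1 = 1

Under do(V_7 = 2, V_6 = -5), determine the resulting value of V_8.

14

Under do(V_7 = 2, V_6 = -5), each intervened variable's structural equation is replaced by its fixed value.
V_2 = -3*V_1 + 6  [with V_1=1]  = 3
V_3 = V_2 + 3*V_1 + 3  [with V_2=3, V_1=1]  = 9
V_8 = 2*V_3 + V_7 - 2*V_2  [with V_3=9, V_7=2, V_2=3]  = 14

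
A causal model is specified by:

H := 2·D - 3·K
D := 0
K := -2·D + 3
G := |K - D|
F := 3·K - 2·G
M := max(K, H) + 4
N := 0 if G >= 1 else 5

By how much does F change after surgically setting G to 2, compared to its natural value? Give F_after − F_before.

2

Under do(G=2), the mechanism G := |K - D| is discarded; G is fixed at 2.
K = -2·D + 3  [with D=0]  = 3
F = 3·K - 2·G  [with K=3, G=2]  = 5
Without intervention: K = -2·D + 3  [with D=0]  = 3; G = |K - D|  [with K=3, D=0]  = 3; F = 3·K - 2·G  [with K=3, G=3]  = 3.
Change = 5 − 3 = 2.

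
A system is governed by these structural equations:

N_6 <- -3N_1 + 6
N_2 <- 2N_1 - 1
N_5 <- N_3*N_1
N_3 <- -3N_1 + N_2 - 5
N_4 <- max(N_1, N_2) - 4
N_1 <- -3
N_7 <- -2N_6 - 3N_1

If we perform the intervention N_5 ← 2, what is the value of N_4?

-7

The intervention breaks the incoming arrows to N_5: N_5 <- N_3*N_1 no longer applies, and N_5 = 2.
Since N_4 is not a descendant of the intervened variable, it is unaffected.
N_2 = 2N_1 - 1  [with N_1=-3]  = -7
N_4 = max(N_1, N_2) - 4  [with N_1=-3, N_2=-7]  = -7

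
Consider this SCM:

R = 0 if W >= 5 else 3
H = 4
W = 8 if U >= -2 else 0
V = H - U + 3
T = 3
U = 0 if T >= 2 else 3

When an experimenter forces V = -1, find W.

The intervention breaks the incoming arrows to V: V = H - U + 3 no longer applies, and V = -1.
Since W is not a descendant of the intervened variable, it is unaffected.
U = 0 if T >= 2 else 3  [with T=3]  = 0
W = 8 if U >= -2 else 0  [with U=0]  = 8

8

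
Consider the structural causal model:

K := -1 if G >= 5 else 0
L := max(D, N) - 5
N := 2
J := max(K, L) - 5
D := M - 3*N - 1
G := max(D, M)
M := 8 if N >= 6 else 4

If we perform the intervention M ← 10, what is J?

-6

Under do(M=10), the mechanism M := 8 if N >= 6 else 4 is discarded; M is fixed at 10.
D = M - 3*N - 1  [with M=10, N=2]  = 3
L = max(D, N) - 5  [with D=3, N=2]  = -2
G = max(D, M)  [with D=3, M=10]  = 10
K = -1 if G >= 5 else 0  [with G=10]  = -1
J = max(K, L) - 5  [with K=-1, L=-2]  = -6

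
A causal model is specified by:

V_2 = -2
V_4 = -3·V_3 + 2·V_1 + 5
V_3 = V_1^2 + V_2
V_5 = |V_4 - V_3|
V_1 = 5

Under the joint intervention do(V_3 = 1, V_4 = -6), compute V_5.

Setting V_3 = 1, V_4 = -6 by intervention discards those variables' equations.
V_5 = |V_4 - V_3|  [with V_4=-6, V_3=1]  = 7

7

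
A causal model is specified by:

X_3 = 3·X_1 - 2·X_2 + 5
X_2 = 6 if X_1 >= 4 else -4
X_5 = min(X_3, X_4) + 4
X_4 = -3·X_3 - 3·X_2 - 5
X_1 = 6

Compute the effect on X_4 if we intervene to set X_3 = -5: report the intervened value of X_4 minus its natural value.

The intervention breaks the incoming arrows to X_3: X_3 = 3·X_1 - 2·X_2 + 5 no longer applies, and X_3 = -5.
X_2 = 6 if X_1 >= 4 else -4  [with X_1=6]  = 6
X_4 = -3·X_3 - 3·X_2 - 5  [with X_3=-5, X_2=6]  = -8
Without intervention: X_2 = 6 if X_1 >= 4 else -4  [with X_1=6]  = 6; X_3 = 3·X_1 - 2·X_2 + 5  [with X_1=6, X_2=6]  = 11; X_4 = -3·X_3 - 3·X_2 - 5  [with X_3=11, X_2=6]  = -56.
Change = -8 − (-56) = 48.

48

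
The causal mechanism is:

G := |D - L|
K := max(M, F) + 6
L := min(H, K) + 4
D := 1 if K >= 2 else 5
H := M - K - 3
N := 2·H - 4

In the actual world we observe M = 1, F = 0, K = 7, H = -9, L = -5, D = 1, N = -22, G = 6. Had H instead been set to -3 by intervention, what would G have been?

do(H=-3) replaces the equation H := M - K - 3 with the constant H = -3.
K = max(M, F) + 6  [with M=1, F=0]  = 7
L = min(H, K) + 4  [with H=-3, K=7]  = 1
D = 1 if K >= 2 else 5  [with K=7]  = 1
G = |D - L|  [with D=1, L=1]  = 0

0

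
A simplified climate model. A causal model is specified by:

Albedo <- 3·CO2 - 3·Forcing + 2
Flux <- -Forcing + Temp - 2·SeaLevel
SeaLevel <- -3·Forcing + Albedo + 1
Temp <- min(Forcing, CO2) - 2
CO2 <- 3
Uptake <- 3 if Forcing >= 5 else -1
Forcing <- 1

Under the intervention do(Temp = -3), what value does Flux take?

-16

The intervention breaks the incoming arrows to Temp: Temp <- min(Forcing, CO2) - 2 no longer applies, and Temp = -3.
Albedo = 3·CO2 - 3·Forcing + 2  [with CO2=3, Forcing=1]  = 8
SeaLevel = -3·Forcing + Albedo + 1  [with Forcing=1, Albedo=8]  = 6
Flux = -Forcing + Temp - 2·SeaLevel  [with Forcing=1, Temp=-3, SeaLevel=6]  = -16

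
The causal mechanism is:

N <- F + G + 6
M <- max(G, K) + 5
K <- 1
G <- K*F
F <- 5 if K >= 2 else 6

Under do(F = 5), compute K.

Under do(F=5), the mechanism F <- 5 if K >= 2 else 6 is discarded; F is fixed at 5.
K is not downstream of the intervention, so its value is determined by the original equations.

1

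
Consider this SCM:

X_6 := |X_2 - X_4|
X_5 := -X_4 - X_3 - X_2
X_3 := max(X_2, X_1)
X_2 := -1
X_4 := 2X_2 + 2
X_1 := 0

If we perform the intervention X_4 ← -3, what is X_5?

Intervening sets X_4 = -3 and removes its equation (X_4 := 2X_2 + 2).
X_3 = max(X_2, X_1)  [with X_2=-1, X_1=0]  = 0
X_5 = -X_4 - X_3 - X_2  [with X_4=-3, X_3=0, X_2=-1]  = 4

4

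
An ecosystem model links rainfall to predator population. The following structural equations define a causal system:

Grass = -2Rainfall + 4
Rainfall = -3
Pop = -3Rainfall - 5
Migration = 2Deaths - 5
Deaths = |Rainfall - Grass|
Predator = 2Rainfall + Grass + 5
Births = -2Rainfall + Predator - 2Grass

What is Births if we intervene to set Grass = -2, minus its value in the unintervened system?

Under do(Grass=-2), the mechanism Grass = -2Rainfall + 4 is discarded; Grass is fixed at -2.
Predator = 2Rainfall + Grass + 5  [with Rainfall=-3, Grass=-2]  = -3
Births = -2Rainfall + Predator - 2Grass  [with Rainfall=-3, Predator=-3, Grass=-2]  = 7
Without intervention: Grass = -2Rainfall + 4  [with Rainfall=-3]  = 10; Predator = 2Rainfall + Grass + 5  [with Rainfall=-3, Grass=10]  = 9; Births = -2Rainfall + Predator - 2Grass  [with Rainfall=-3, Predator=9, Grass=10]  = -5.
Change = 7 − (-5) = 12.

12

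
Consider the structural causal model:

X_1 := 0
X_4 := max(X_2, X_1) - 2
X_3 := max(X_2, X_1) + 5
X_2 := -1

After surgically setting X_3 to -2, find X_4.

The intervention breaks the incoming arrows to X_3: X_3 := max(X_2, X_1) + 5 no longer applies, and X_3 = -2.
X_4 is not downstream of the intervention, so its value is determined by the original equations.
X_4 = max(X_2, X_1) - 2  [with X_2=-1, X_1=0]  = -2

-2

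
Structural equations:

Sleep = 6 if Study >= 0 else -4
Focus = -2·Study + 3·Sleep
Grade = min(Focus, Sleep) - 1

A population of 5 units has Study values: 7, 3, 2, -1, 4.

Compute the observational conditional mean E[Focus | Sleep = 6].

E[Focus|Sleep=6] averages over only the 4 units with Sleep=6 (Study = 7, 3, 2, 4): Focus = 4, 12, 14, 10, mean 10.

10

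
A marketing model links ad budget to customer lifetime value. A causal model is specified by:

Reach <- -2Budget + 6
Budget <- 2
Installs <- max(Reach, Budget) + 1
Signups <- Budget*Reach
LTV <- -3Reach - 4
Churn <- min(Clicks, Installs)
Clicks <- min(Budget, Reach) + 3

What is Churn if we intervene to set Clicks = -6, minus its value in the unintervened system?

-9

The intervention breaks the incoming arrows to Clicks: Clicks <- min(Budget, Reach) + 3 no longer applies, and Clicks = -6.
Reach = -2Budget + 6  [with Budget=2]  = 2
Installs = max(Reach, Budget) + 1  [with Reach=2, Budget=2]  = 3
Churn = min(Clicks, Installs)  [with Clicks=-6, Installs=3]  = -6
Without intervention: Reach = -2Budget + 6  [with Budget=2]  = 2; Clicks = min(Budget, Reach) + 3  [with Budget=2, Reach=2]  = 5; Installs = max(Reach, Budget) + 1  [with Reach=2, Budget=2]  = 3; Churn = min(Clicks, Installs)  [with Clicks=5, Installs=3]  = 3.
Change = -6 − 3 = -9.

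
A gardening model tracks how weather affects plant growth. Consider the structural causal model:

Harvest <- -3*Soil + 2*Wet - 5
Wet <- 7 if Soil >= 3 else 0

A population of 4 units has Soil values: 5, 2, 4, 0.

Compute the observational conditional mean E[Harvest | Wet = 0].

Conditioning on Wet=0 selects the 2 unit(s) with Soil ∈ {2, 0}. Their Harvest values: -11, -5. Mean = -8.

-8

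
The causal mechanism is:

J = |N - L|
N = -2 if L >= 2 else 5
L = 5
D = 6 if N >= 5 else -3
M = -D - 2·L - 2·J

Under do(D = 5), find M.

-29

do(D=5) replaces the equation D = 6 if N >= 5 else -3 with the constant D = 5.
N = -2 if L >= 2 else 5  [with L=5]  = -2
J = |N - L|  [with N=-2, L=5]  = 7
M = -D - 2·L - 2·J  [with D=5, L=5, J=7]  = -29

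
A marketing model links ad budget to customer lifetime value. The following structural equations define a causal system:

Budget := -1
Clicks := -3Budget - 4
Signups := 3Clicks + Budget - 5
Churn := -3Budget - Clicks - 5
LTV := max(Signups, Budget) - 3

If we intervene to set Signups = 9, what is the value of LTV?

6

do(Signups=9) replaces the equation Signups := 3Clicks + Budget - 5 with the constant Signups = 9.
LTV = max(Signups, Budget) - 3  [with Signups=9, Budget=-1]  = 6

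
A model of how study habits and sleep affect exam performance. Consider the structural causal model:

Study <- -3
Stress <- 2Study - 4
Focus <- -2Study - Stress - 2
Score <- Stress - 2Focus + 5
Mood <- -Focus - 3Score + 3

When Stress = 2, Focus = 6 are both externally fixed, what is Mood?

12

Under do(Stress = 2, Focus = 6), each intervened variable's structural equation is replaced by its fixed value.
Score = Stress - 2Focus + 5  [with Stress=2, Focus=6]  = -5
Mood = -Focus - 3Score + 3  [with Focus=6, Score=-5]  = 12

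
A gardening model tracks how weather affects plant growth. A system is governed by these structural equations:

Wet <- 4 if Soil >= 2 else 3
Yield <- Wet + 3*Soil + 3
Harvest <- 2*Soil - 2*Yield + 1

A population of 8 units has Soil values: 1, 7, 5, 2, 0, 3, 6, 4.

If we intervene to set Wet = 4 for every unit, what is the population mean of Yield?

Every unit gets Wet=4 under the intervention. Yield values become 10, 28, 22, 13, 7, 16, 25, 19; E[Yield|do(Wet=4)] = 17.5.

17.5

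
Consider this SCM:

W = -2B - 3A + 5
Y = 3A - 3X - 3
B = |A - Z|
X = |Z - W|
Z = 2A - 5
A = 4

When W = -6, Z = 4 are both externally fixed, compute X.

10

The joint intervention fixes W = -6, Z = 4, removing each variable's own equation.
X = |Z - W|  [with Z=4, W=-6]  = 10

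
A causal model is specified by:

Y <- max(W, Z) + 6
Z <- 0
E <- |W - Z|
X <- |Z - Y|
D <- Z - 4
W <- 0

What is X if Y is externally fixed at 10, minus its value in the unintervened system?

The intervention breaks the incoming arrows to Y: Y <- max(W, Z) + 6 no longer applies, and Y = 10.
X = |Z - Y|  [with Z=0, Y=10]  = 10
Without intervention: Y = max(W, Z) + 6  [with W=0, Z=0]  = 6; X = |Z - Y|  [with Z=0, Y=6]  = 6.
Change = 10 − 6 = 4.

4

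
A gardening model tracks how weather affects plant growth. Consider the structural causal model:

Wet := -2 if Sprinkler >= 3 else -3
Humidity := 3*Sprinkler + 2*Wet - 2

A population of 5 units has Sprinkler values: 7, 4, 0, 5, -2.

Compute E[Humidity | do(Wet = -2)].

2.4

Every unit gets Wet=-2 under the intervention. Humidity values become 15, 6, -6, 9, -12; E[Humidity|do(Wet=-2)] = 2.4.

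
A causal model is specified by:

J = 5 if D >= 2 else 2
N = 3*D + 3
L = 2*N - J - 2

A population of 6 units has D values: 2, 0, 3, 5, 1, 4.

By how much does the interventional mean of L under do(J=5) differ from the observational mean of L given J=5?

-6

The intervention sets J=5 in all 6 units regardless of D. Recomputing L per unit gives 11, -1, 17, 29, 5, 23; average 14.
Observing J=5 restricts to units where J's equation naturally yields 5: D ∈ {2, 3, 5, 4}. In that subpopulation L = 11, 17, 29, 23, mean 20.
Difference = 14 − 20 = -6.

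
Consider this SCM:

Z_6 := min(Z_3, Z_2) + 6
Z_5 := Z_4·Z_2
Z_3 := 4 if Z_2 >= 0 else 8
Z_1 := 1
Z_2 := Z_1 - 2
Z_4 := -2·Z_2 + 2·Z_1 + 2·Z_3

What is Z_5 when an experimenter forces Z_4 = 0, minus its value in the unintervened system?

20

Intervening sets Z_4 = 0 and removes its equation (Z_4 := -2·Z_2 + 2·Z_1 + 2·Z_3).
Z_2 = Z_1 - 2  [with Z_1=1]  = -1
Z_5 = Z_4·Z_2  [with Z_4=0, Z_2=-1]  = 0
Without intervention: Z_2 = Z_1 - 2  [with Z_1=1]  = -1; Z_3 = 4 if Z_2 >= 0 else 8  [with Z_2=-1]  = 8; Z_4 = -2·Z_2 + 2·Z_1 + 2·Z_3  [with Z_2=-1, Z_1=1, Z_3=8]  = 20; Z_5 = Z_4·Z_2  [with Z_4=20, Z_2=-1]  = -20.
Change = 0 − (-20) = 20.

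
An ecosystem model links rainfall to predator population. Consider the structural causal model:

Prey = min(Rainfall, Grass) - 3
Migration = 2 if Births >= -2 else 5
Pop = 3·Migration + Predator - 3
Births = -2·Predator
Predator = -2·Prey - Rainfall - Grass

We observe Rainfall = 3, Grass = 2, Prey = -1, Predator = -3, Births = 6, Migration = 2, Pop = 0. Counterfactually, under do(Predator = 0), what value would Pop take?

3

The intervention breaks the incoming arrows to Predator: Predator = -2·Prey - Rainfall - Grass no longer applies, and Predator = 0.
Births = -2·Predator  [with Predator=0]  = 0
Migration = 2 if Births >= -2 else 5  [with Births=0]  = 2
Pop = 3·Migration + Predator - 3  [with Migration=2, Predator=0]  = 3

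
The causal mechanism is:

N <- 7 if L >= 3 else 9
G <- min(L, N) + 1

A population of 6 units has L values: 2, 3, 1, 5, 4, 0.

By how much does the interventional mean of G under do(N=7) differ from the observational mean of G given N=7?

-1.5

The intervention sets N=7 in all 6 units regardless of L. Recomputing G per unit gives 3, 4, 2, 6, 5, 1; average 3.5.
E[G|N=7] averages over only the 3 units with N=7 (L = 3, 5, 4): G = 4, 6, 5, mean 5.
Difference = 3.5 − 5 = -1.5.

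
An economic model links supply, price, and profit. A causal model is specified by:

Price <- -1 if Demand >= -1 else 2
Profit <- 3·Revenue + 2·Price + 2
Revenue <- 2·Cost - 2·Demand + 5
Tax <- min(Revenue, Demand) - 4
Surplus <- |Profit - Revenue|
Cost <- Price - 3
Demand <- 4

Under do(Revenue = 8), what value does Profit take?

24

Under do(Revenue=8), the mechanism Revenue <- 2·Cost - 2·Demand + 5 is discarded; Revenue is fixed at 8.
Price = -1 if Demand >= -1 else 2  [with Demand=4]  = -1
Profit = 3·Revenue + 2·Price + 2  [with Revenue=8, Price=-1]  = 24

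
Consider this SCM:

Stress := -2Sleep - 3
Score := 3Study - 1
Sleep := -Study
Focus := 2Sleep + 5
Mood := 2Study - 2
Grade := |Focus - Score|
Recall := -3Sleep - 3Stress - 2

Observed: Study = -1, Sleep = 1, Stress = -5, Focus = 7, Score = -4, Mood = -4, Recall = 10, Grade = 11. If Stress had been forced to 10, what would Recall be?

-35

The intervention breaks the incoming arrows to Stress: Stress := -2Sleep - 3 no longer applies, and Stress = 10.
Sleep = -Study  [with Study=-1]  = 1
Recall = -3Sleep - 3Stress - 2  [with Sleep=1, Stress=10]  = -35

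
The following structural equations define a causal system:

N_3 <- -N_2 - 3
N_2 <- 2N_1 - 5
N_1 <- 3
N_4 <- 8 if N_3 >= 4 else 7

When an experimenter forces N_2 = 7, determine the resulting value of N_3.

-10

The intervention breaks the incoming arrows to N_2: N_2 <- 2N_1 - 5 no longer applies, and N_2 = 7.
N_3 = -N_2 - 3  [with N_2=7]  = -10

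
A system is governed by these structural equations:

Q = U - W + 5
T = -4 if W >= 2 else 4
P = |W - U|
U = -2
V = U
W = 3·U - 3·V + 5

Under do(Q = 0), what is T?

-4

The intervention breaks the incoming arrows to Q: Q = U - W + 5 no longer applies, and Q = 0.
Since T is not a descendant of the intervened variable, it is unaffected.
V = U  [with U=-2]  = -2
W = 3·U - 3·V + 5  [with U=-2, V=-2]  = 5
T = -4 if W >= 2 else 4  [with W=5]  = -4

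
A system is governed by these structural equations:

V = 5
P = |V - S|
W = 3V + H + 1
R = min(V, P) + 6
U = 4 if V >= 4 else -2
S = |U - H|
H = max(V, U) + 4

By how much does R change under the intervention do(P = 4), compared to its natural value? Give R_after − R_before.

4

The intervention breaks the incoming arrows to P: P = |V - S| no longer applies, and P = 4.
R = min(V, P) + 6  [with V=5, P=4]  = 10
Without intervention: U = 4 if V >= 4 else -2  [with V=5]  = 4; H = max(V, U) + 4  [with V=5, U=4]  = 9; S = |U - H|  [with U=4, H=9]  = 5; P = |V - S|  [with V=5, S=5]  = 0; R = min(V, P) + 6  [with V=5, P=0]  = 6.
Change = 10 − 6 = 4.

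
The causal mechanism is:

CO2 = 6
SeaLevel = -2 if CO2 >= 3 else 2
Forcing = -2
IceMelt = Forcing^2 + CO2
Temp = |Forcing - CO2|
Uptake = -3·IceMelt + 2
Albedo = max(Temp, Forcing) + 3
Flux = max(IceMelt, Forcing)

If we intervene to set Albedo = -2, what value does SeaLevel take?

-2

The intervention breaks the incoming arrows to Albedo: Albedo = max(Temp, Forcing) + 3 no longer applies, and Albedo = -2.
Since SeaLevel is not a descendant of the intervened variable, it is unaffected.
SeaLevel = -2 if CO2 >= 3 else 2  [with CO2=6]  = -2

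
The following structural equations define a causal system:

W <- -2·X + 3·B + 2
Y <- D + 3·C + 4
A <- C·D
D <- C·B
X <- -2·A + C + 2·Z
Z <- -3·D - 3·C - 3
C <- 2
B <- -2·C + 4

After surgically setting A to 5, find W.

54

do(A=5) replaces the equation A <- C·D with the constant A = 5.
B = -2·C + 4  [with C=2]  = 0
D = C·B  [with C=2, B=0]  = 0
Z = -3·D - 3·C - 3  [with D=0, C=2]  = -9
X = -2·A + C + 2·Z  [with A=5, C=2, Z=-9]  = -26
W = -2·X + 3·B + 2  [with X=-26, B=0]  = 54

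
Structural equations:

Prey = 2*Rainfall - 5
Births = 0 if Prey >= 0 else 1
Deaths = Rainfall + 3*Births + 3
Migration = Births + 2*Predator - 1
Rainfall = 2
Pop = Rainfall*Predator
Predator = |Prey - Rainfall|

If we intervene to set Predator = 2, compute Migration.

4

The intervention breaks the incoming arrows to Predator: Predator = |Prey - Rainfall| no longer applies, and Predator = 2.
Prey = 2*Rainfall - 5  [with Rainfall=2]  = -1
Births = 0 if Prey >= 0 else 1  [with Prey=-1]  = 1
Migration = Births + 2*Predator - 1  [with Births=1, Predator=2]  = 4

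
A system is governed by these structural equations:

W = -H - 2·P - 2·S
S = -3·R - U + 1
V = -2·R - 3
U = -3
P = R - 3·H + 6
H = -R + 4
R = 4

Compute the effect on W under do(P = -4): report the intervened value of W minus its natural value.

The intervention breaks the incoming arrows to P: P = R - 3·H + 6 no longer applies, and P = -4.
S = -3·R - U + 1  [with R=4, U=-3]  = -8
H = -R + 4  [with R=4]  = 0
W = -H - 2·P - 2·S  [with H=0, P=-4, S=-8]  = 24
Without intervention: S = -3·R - U + 1  [with R=4, U=-3]  = -8; H = -R + 4  [with R=4]  = 0; P = R - 3·H + 6  [with R=4, H=0]  = 10; W = -H - 2·P - 2·S  [with H=0, P=10, S=-8]  = -4.
Change = 24 − (-4) = 28.

28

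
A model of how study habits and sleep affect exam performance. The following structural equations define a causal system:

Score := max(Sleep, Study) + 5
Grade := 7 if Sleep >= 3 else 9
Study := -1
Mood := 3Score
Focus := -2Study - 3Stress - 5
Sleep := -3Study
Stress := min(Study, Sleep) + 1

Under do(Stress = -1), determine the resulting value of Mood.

The intervention breaks the incoming arrows to Stress: Stress := min(Study, Sleep) + 1 no longer applies, and Stress = -1.
No directed path runs from Stress to Mood, so Mood keeps its natural value.
Sleep = -3Study  [with Study=-1]  = 3
Score = max(Sleep, Study) + 5  [with Sleep=3, Study=-1]  = 8
Mood = 3Score  [with Score=8]  = 24

24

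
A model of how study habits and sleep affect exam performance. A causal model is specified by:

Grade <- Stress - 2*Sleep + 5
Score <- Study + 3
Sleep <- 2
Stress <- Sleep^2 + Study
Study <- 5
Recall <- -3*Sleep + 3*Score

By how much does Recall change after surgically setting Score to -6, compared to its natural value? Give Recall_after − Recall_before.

-42

Intervening sets Score = -6 and removes its equation (Score <- Study + 3).
Recall = -3*Sleep + 3*Score  [with Sleep=2, Score=-6]  = -24
Without intervention: Score = Study + 3  [with Study=5]  = 8; Recall = -3*Sleep + 3*Score  [with Sleep=2, Score=8]  = 18.
Change = -24 − 18 = -42.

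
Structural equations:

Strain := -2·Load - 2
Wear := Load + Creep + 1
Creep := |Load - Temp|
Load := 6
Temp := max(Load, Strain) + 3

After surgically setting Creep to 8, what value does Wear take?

15

Intervening sets Creep = 8 and removes its equation (Creep := |Load - Temp|).
Wear = Load + Creep + 1  [with Load=6, Creep=8]  = 15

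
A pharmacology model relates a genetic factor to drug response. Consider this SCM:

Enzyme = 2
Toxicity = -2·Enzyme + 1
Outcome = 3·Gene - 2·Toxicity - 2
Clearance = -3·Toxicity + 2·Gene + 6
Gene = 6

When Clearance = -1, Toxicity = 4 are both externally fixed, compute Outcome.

The joint intervention fixes Clearance = -1, Toxicity = 4, removing each variable's own equation.
Outcome = 3·Gene - 2·Toxicity - 2  [with Gene=6, Toxicity=4]  = 8

8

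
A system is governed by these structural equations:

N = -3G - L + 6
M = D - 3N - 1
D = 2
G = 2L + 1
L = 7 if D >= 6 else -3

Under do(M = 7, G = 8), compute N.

Under do(M = 7, G = 8), each intervened variable's structural equation is replaced by its fixed value.
L = 7 if D >= 6 else -3  [with D=2]  = -3
N = -3G - L + 6  [with G=8, L=-3]  = -15

-15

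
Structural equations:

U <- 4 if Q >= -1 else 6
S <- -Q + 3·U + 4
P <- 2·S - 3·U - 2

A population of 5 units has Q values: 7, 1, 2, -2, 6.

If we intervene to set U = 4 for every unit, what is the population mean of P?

do(U=4) breaks U's dependence on Q. With U=4 fixed, P across the units is 4, 16, 14, 22, 6, mean 12.4.

12.4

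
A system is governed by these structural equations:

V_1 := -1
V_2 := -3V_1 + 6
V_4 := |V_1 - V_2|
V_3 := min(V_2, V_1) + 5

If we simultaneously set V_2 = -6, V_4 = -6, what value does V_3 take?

-1

The joint intervention fixes V_2 = -6, V_4 = -6, removing each variable's own equation.
V_3 = min(V_2, V_1) + 5  [with V_2=-6, V_1=-1]  = -1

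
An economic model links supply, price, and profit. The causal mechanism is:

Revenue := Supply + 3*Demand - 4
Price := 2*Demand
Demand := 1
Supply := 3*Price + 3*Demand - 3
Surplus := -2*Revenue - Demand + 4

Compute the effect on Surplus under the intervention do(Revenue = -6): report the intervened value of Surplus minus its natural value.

22

Intervening sets Revenue = -6 and removes its equation (Revenue := Supply + 3*Demand - 4).
Surplus = -2*Revenue - Demand + 4  [with Revenue=-6, Demand=1]  = 15
Without intervention: Price = 2*Demand  [with Demand=1]  = 2; Supply = 3*Price + 3*Demand - 3  [with Price=2, Demand=1]  = 6; Revenue = Supply + 3*Demand - 4  [with Supply=6, Demand=1]  = 5; Surplus = -2*Revenue - Demand + 4  [with Revenue=5, Demand=1]  = -7.
Change = 15 − (-7) = 22.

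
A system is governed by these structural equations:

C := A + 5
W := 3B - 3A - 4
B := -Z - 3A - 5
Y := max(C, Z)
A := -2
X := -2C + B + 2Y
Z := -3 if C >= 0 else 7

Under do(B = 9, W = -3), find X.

Under do(B = 9, W = -3), each intervened variable's structural equation is replaced by its fixed value.
C = A + 5  [with A=-2]  = 3
Z = -3 if C >= 0 else 7  [with C=3]  = -3
Y = max(C, Z)  [with C=3, Z=-3]  = 3
X = -2C + B + 2Y  [with C=3, B=9, Y=3]  = 9

9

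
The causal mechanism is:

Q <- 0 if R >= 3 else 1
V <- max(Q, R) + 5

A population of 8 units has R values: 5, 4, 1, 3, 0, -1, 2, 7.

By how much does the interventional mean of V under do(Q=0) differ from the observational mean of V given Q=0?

Under do(Q=0), Q's equation is replaced by Q=0 for every unit. Per-unit V: 10, 9, 6, 8, 5, 5, 7, 12. Mean = 7.75.
Conditioning on Q=0 selects the 4 unit(s) with R ∈ {5, 4, 3, 7}. Their V values: 10, 9, 8, 12. Mean = 9.75.
Difference = 7.75 − 9.75 = -2.

-2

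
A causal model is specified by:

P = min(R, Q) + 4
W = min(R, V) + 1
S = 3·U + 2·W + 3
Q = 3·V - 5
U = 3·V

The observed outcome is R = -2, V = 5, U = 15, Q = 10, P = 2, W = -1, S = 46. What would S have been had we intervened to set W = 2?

52

Intervening sets W = 2 and removes its equation (W = min(R, V) + 1).
U = 3·V  [with V=5]  = 15
S = 3·U + 2·W + 3  [with U=15, W=2]  = 52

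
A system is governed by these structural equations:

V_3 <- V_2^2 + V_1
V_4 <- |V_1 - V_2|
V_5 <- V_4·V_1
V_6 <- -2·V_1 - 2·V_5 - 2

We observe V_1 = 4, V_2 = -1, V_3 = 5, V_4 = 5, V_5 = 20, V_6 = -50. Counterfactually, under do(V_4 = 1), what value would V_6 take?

-18

Under do(V_4=1), the mechanism V_4 <- |V_1 - V_2| is discarded; V_4 is fixed at 1.
V_5 = V_4·V_1  [with V_4=1, V_1=4]  = 4
V_6 = -2·V_1 - 2·V_5 - 2  [with V_1=4, V_5=4]  = -18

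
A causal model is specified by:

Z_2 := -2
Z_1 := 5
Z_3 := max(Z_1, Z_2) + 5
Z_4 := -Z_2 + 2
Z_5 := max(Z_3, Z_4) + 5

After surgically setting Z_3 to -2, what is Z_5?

9

do(Z_3=-2) replaces the equation Z_3 := max(Z_1, Z_2) + 5 with the constant Z_3 = -2.
Z_4 = -Z_2 + 2  [with Z_2=-2]  = 4
Z_5 = max(Z_3, Z_4) + 5  [with Z_3=-2, Z_4=4]  = 9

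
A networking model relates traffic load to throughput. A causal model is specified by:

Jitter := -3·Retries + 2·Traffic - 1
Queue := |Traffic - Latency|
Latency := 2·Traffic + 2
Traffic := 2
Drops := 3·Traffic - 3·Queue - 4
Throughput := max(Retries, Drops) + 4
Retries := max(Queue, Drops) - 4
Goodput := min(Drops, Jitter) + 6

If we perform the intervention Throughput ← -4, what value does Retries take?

0

The intervention breaks the incoming arrows to Throughput: Throughput := max(Retries, Drops) + 4 no longer applies, and Throughput = -4.
Retries is not downstream of the intervention, so its value is determined by the original equations.
Latency = 2·Traffic + 2  [with Traffic=2]  = 6
Queue = |Traffic - Latency|  [with Traffic=2, Latency=6]  = 4
Drops = 3·Traffic - 3·Queue - 4  [with Traffic=2, Queue=4]  = -10
Retries = max(Queue, Drops) - 4  [with Queue=4, Drops=-10]  = 0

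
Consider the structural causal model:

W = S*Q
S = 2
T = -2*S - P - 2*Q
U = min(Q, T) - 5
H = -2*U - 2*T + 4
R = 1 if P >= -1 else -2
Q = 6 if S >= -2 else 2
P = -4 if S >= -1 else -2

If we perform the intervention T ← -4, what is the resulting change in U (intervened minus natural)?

8

The intervention breaks the incoming arrows to T: T = -2*S - P - 2*Q no longer applies, and T = -4.
Q = 6 if S >= -2 else 2  [with S=2]  = 6
U = min(Q, T) - 5  [with Q=6, T=-4]  = -9
Without intervention: Q = 6 if S >= -2 else 2  [with S=2]  = 6; P = -4 if S >= -1 else -2  [with S=2]  = -4; T = -2*S - P - 2*Q  [with S=2, P=-4, Q=6]  = -12; U = min(Q, T) - 5  [with Q=6, T=-12]  = -17.
Change = -9 − (-17) = 8.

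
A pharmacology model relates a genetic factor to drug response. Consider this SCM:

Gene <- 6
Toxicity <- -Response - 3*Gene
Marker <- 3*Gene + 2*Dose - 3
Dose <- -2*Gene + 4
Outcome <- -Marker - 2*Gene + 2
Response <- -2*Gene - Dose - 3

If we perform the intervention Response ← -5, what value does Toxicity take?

-13

Intervening sets Response = -5 and removes its equation (Response <- -2*Gene - Dose - 3).
Toxicity = -Response - 3*Gene  [with Response=-5, Gene=6]  = -13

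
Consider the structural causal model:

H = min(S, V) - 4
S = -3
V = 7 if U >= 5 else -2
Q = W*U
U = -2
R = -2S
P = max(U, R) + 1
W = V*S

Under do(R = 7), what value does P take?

Intervening sets R = 7 and removes its equation (R = -2S).
P = max(U, R) + 1  [with U=-2, R=7]  = 8

8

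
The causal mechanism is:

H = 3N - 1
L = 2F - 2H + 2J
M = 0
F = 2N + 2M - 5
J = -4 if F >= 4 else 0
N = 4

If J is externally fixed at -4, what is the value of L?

-24

The intervention breaks the incoming arrows to J: J = -4 if F >= 4 else 0 no longer applies, and J = -4.
F = 2N + 2M - 5  [with N=4, M=0]  = 3
H = 3N - 1  [with N=4]  = 11
L = 2F - 2H + 2J  [with F=3, H=11, J=-4]  = -24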